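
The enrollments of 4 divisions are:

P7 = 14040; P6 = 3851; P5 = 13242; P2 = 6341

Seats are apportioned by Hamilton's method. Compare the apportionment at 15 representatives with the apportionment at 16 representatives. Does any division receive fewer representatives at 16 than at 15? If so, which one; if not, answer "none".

P6

At 15 seats: P7 6, P6 2, P5 5, P2 2.
At 16 seats: P7 6, P6 1, P5 6, P2 3.
P6 drops from 2 to 1.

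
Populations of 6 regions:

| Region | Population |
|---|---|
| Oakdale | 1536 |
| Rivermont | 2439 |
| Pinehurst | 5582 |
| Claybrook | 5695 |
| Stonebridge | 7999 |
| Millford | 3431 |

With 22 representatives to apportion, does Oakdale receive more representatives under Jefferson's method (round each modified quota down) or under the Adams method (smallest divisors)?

Jefferson: Oakdale 1, Rivermont 2, Pinehurst 4, Claybrook 5, Stonebridge 7, Millford 3.
Adams: Oakdale 2, Rivermont 2, Pinehurst 4, Claybrook 5, Stonebridge 6, Millford 3.
Oakdale gets 1 under Jefferson and 2 under Adams.

Adams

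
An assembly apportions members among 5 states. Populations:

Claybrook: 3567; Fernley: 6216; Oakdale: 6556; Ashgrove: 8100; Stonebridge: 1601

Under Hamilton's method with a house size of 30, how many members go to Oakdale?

Total 26040; standard divisor 26040/30 = 868.
Standard quotas: Claybrook 4.1094, Fernley 7.1613, Oakdale 7.5530, Ashgrove 9.3318, Stonebridge 1.8445.
Lower quotas: Claybrook 4, Fernley 7, Oakdale 7, Ashgrove 9, Stonebridge 1 (sum 28, leaving 2 seats).
Remainders in descending order: Stonebridge 0.8445, Oakdale 0.5530, Ashgrove 0.3318, Fernley 0.1613, Claybrook 0.1094.
Largest remainders: Stonebridge, Oakdale receive the extra seats.
Oakdale receives 8.

8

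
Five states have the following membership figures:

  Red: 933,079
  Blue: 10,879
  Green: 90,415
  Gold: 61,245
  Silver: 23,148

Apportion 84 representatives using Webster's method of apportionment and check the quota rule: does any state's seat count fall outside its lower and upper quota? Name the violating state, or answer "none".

Red

Standard quotas: Red 70.058, Blue 0.817, Green 6.789, Gold 4.598, Silver 1.738.
Webster allocation: Red 69, Blue 1, Green 7, Gold 5, Silver 2.
Red has quota 70.058 (lower 70, upper 71) but receives 69 — outside the quota interval.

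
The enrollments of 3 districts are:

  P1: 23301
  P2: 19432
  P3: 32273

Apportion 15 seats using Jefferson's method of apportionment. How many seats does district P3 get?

Standard divisor 75006/15 ≈ 5000.4; standard quotas: P1 4.660, P2 3.886, P3 6.454.
Rounding down gives 4, 3, 6 = 13 seats, so the divisor must be adjusted.
With modified divisor 4640: modified quotas P1 5.022, P2 4.188, P3 6.955.
Rounding down: P1 5, P2 4, P3 6 (total 15).
P3 receives 6.

6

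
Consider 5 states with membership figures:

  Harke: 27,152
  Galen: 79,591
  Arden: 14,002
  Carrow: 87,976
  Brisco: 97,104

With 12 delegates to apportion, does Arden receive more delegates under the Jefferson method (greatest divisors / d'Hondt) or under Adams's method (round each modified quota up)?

Jefferson: Harke 1, Galen 3, Arden 0, Carrow 4, Brisco 4.
Adams: Harke 1, Galen 3, Arden 1, Carrow 3, Brisco 4.
Arden gets 0 under Jefferson and 1 under Adams.

Adams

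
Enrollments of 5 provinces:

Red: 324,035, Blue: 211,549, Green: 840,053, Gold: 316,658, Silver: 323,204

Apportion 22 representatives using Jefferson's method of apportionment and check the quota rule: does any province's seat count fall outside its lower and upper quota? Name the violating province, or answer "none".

Standard quotas: Red 3.537, Blue 2.309, Green 9.170, Gold 3.456, Silver 3.528.
Jefferson allocation: Red 4, Blue 2, Green 10, Gold 3, Silver 3.
Every allocation lies between the lower and upper quota.

none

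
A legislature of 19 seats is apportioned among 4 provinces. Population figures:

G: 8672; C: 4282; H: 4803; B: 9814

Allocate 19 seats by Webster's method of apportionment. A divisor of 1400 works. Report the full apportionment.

G 6, C 3, H 3, B 7

With modified divisor 1400: modified quotas G 6.194, C 3.059, H 3.431, B 7.010.
Rounding to the nearest integer: G 6, C 3, H 3, B 7 (total 19).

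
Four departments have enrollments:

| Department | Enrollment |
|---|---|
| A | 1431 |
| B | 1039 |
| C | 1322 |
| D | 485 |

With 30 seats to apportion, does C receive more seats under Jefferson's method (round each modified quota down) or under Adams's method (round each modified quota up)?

Jefferson: A 10, B 7, C 10, D 3.
Adams: A 10, B 7, C 9, D 4.
C gets 10 under Jefferson and 9 under Adams.

Jefferson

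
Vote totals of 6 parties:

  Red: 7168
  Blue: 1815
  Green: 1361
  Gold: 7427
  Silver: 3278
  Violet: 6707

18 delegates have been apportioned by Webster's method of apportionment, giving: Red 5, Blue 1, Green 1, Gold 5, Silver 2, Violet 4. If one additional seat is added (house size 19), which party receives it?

Violet

Priority for the next seat is population ÷ (current seats + 0.5).
Priorities: Red 1303.273, Blue 1210.000, Green 907.333, Gold 1350.364, Silver 1311.200, Violet 1490.444.
Highest priority: Violet.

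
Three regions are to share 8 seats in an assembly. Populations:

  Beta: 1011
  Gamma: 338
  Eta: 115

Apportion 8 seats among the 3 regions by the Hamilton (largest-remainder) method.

Beta=5; Gamma=2; Eta=1

Standard divisor: 1464 ÷ 8 = 183.
Standard quotas: Beta 5.525, Gamma 1.847, Eta 0.628.
Lower quotas: Beta 5, Gamma 1, Eta 0 (sum 6, leaving 2 seats).
Remainders in descending order: Gamma 0.847, Eta 0.628, Beta 0.525.
The surplus seats go to Gamma, Eta.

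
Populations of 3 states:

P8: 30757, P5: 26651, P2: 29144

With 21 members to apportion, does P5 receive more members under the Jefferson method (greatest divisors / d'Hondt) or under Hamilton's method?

Jefferson: P8 8, P5 6, P2 7.
Hamilton: P8 7, P5 7, P2 7.
P5 gets 6 under Jefferson and 7 under Hamilton.

Hamilton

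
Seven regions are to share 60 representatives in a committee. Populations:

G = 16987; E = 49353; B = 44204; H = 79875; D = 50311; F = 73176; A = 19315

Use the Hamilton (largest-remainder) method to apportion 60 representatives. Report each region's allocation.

G: 3, E: 9, B: 8, H: 14, D: 9, F: 13, A: 4

The standard divisor is 333221/60 ≈ 5553.683.
Standard quotas: G 3.0587, E 8.8865, B 7.9594, H 14.3823, D 9.0590, F 13.1761, A 3.4779.
Lower quotas: G 3, E 8, B 7, H 14, D 9, F 13, A 3 (sum 57, leaving 3 seats).
Remainders in descending order: B 0.9594, E 0.8865, A 0.4779, H 0.3823, F 0.1761, D 0.0590, G 0.0587.
The surplus seats go to B, E, A.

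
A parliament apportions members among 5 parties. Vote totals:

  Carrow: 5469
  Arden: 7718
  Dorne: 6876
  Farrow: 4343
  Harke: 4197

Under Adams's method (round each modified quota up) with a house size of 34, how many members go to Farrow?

Standard divisor 28603/34 ≈ 841.265; standard quotas: Carrow 6.501, Arden 9.174, Dorne 8.173, Farrow 5.162, Harke 4.989.
Rounding up gives 7, 10, 9, 6, 5 = 37 seats, so the divisor must be adjusted.
With modified divisor 900: modified quotas Carrow 6.077, Arden 8.576, Dorne 7.640, Farrow 4.826, Harke 4.663.
Rounding up: Carrow 7, Arden 9, Dorne 8, Farrow 5, Harke 5 (total 34).
Farrow receives 5.

5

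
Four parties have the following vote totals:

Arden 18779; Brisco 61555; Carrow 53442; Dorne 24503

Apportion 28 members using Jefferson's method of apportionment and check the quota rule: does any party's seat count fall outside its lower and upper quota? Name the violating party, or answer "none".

none

Standard quotas: Arden 3.322, Brisco 10.889, Carrow 9.454, Dorne 4.335.
Jefferson allocation: Arden 3, Brisco 11, Carrow 10, Dorne 4.
Every allocation lies between the lower and upper quota.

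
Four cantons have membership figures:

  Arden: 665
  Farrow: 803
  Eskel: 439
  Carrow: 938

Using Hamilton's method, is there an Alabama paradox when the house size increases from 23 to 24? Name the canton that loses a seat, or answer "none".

At 23 seats: Arden 5, Farrow 6, Eskel 4, Carrow 8.
At 24 seats: Arden 5, Farrow 7, Eskel 4, Carrow 8.
No canton's allocation decreased.

none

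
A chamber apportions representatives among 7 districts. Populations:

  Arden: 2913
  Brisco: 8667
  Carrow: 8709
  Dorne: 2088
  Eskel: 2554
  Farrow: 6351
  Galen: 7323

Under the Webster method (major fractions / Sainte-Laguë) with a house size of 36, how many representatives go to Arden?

3

Standard divisor 38605/36 ≈ 1072.361; standard quotas: Arden 2.716, Brisco 8.082, Carrow 8.121, Dorne 1.947, Eskel 2.382, Farrow 5.922, Galen 6.829.
Rounding to the nearest integer gives Arden 3, Brisco 8, Carrow 8, Dorne 2, Eskel 2, Farrow 6, Galen 7 — total 36, matching the house size, so no adjustment is needed.
Arden receives 3.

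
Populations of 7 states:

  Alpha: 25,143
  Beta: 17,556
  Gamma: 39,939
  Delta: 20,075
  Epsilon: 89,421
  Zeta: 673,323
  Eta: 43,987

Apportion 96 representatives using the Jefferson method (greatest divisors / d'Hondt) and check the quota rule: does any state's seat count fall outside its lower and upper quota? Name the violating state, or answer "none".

Zeta

Standard quotas: Alpha 2.654, Beta 1.853, Gamma 4.216, Delta 2.119, Epsilon 9.439, Zeta 71.075, Eta 4.643.
Jefferson allocation: Alpha 2, Beta 1, Gamma 4, Delta 2, Epsilon 9, Zeta 74, Eta 4.
Zeta has quota 71.075 (lower 71, upper 72) but receives 74 — outside the quota interval.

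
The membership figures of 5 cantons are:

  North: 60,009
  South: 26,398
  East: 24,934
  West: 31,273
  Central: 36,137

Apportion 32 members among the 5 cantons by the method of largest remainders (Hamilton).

North: 11; South: 5; East: 4; West: 6; Central: 6

Standard divisor: 178751 ÷ 32 ≈ 5585.969.
Standard quotas: North 10.7428, South 4.7258, East 4.4637, West 5.5985, Central 6.4692.
Lower quotas: North 10, South 4, East 4, West 5, Central 6 (sum 29, leaving 3 seats).
Remainders in descending order: North 0.7428, South 0.7258, West 0.5985, Central 0.4692, East 0.4637.
The surplus seats go to North, South, West.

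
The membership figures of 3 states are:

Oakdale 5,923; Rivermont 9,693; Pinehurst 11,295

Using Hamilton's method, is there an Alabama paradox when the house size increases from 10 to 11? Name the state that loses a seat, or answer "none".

At 10 seats: Oakdale 2, Rivermont 4, Pinehurst 4.
At 11 seats: Oakdale 2, Rivermont 4, Pinehurst 5.
No state's allocation decreased.

none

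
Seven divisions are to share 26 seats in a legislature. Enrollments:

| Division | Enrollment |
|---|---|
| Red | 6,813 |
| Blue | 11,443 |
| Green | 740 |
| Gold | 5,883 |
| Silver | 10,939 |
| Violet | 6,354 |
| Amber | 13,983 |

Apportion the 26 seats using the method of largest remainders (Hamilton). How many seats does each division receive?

Red 3, Blue 5, Green 0, Gold 3, Silver 5, Violet 3, Amber 7

Standard divisor: 56155 ÷ 26 ≈ 2159.808.
Standard quotas: Red 3.1544, Blue 5.2982, Green 0.3426, Gold 2.7239, Silver 5.0648, Violet 2.9419, Amber 6.4742.
Lower quotas: Red 3, Blue 5, Green 0, Gold 2, Silver 5, Violet 2, Amber 6 (sum 23, leaving 3 seats).
Remainders in descending order: Violet 0.9419, Gold 0.7239, Amber 0.4742, Green 0.3426, Blue 0.2982, Red 0.1544, Silver 0.0648.
The surplus seats go to Violet, Gold, Amber.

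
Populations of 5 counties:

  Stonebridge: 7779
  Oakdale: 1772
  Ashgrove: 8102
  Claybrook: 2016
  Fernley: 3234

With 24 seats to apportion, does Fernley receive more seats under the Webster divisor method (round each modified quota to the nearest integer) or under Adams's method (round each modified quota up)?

Adams

Webster: Stonebridge 8, Oakdale 2, Ashgrove 9, Claybrook 2, Fernley 3.
Adams: Stonebridge 8, Oakdale 2, Ashgrove 8, Claybrook 2, Fernley 4.
Fernley gets 3 under Webster and 4 under Adams.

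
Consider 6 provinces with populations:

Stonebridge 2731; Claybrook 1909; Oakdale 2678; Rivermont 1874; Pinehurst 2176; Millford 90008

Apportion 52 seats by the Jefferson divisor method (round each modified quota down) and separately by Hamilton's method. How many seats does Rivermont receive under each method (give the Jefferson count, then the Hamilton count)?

0 and 1

Jefferson: Stonebridge 1, Claybrook 1, Oakdale 1, Rivermont 0, Pinehurst 1, Millford 48.
Hamilton: Stonebridge 2, Claybrook 1, Oakdale 1, Rivermont 1, Pinehurst 1, Millford 46.
Rivermont gets 0 under Jefferson and 1 under Hamilton.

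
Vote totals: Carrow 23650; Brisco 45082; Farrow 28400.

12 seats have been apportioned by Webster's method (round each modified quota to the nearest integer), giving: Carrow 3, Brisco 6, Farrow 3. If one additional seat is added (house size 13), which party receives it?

Farrow

Priority for the next seat is population ÷ (current seats + 0.5).
Priorities: Carrow 6757.143, Brisco 6935.692, Farrow 8114.286.
Highest priority: Farrow.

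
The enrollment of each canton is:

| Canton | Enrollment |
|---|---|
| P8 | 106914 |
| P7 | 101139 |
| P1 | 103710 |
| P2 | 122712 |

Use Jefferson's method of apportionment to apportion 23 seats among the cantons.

P8=6, P7=5, P1=5, P2=7

Standard divisor 434475/23 ≈ 18890.217; standard quotas: P8 5.660, P7 5.354, P1 5.490, P2 6.496.
Rounding down gives 5, 5, 5, 6 = 21 seats, so the divisor must be adjusted.
With modified divisor 17400: modified quotas P8 6.144, P7 5.813, P1 5.960, P2 7.052.
Rounding down: P8 6, P7 5, P1 5, P2 7 (total 23).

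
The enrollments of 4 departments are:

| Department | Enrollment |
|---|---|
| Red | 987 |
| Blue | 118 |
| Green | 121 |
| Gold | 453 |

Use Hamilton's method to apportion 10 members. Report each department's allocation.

Standard divisor: 1679 ÷ 10 ≈ 167.9.
Standard quotas: Red 5.878, Blue 0.703, Green 0.721, Gold 2.698.
Lower quotas: Red 5, Blue 0, Green 0, Gold 2 (sum 7, leaving 3 seats).
Remainders in descending order: Red 0.878, Green 0.721, Blue 0.703, Gold 0.698.
The surplus seats go to Red, Green, Blue.

Red: 6, Blue: 1, Green: 1, Gold: 2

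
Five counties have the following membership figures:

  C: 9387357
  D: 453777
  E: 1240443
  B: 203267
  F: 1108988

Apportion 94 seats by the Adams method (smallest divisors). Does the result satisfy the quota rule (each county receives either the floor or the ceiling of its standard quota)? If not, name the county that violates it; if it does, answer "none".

Standard quotas: C 71.198, D 3.442, E 9.408, B 1.542, F 8.411.
Adams allocation: C 69, D 4, E 10, B 2, F 9.
C has quota 71.198 (lower 71, upper 72) but receives 69 — outside the quota interval.

C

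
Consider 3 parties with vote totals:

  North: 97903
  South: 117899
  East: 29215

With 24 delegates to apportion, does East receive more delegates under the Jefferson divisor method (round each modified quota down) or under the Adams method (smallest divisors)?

Jefferson: North 10, South 12, East 2.
Adams: North 10, South 11, East 3.
East gets 2 under Jefferson and 3 under Adams.

Adams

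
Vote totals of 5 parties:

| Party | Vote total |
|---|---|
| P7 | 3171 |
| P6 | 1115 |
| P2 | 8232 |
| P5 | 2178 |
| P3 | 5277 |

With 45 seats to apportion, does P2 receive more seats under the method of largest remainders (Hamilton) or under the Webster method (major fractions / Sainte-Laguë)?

Hamilton: P7 7, P6 2, P2 19, P5 5, P3 12.
Webster: P7 7, P6 3, P2 18, P5 5, P3 12.
P2 gets 19 under Hamilton and 18 under Webster.

Hamilton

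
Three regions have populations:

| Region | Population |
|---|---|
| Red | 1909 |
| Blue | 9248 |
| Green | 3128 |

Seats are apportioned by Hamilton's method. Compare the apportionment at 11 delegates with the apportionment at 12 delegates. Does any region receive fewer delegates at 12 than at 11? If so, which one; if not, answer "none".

At 11 seats: Red 2, Blue 7, Green 2.
At 12 seats: Red 1, Blue 8, Green 3.
Red drops from 2 to 1.

Red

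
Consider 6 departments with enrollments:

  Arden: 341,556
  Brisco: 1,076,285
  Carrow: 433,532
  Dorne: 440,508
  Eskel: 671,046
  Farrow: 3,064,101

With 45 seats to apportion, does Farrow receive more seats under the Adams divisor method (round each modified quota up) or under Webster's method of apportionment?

Webster

Adams: Arden 3, Brisco 8, Carrow 3, Dorne 4, Eskel 5, Farrow 22.
Webster: Arden 3, Brisco 8, Carrow 3, Dorne 3, Eskel 5, Farrow 23.
Farrow gets 22 under Adams and 23 under Webster.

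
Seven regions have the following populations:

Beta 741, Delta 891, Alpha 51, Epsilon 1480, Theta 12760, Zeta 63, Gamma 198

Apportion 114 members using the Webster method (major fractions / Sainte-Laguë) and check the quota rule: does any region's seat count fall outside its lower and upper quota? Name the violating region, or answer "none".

Theta

Standard quotas: Beta 5.220, Delta 6.276, Alpha 0.359, Epsilon 10.425, Theta 89.881, Zeta 0.444, Gamma 1.395.
Webster allocation: Beta 5, Delta 6, Alpha 0, Epsilon 11, Theta 91, Zeta 0, Gamma 1.
Theta has quota 89.881 (lower 89, upper 90) but receives 91 — outside the quota interval.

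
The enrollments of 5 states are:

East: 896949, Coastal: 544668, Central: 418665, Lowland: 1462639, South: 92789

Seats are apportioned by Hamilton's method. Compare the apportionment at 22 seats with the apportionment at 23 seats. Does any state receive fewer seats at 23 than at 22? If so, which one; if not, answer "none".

South

At 22 seats: East 6, Coastal 3, Central 3, Lowland 9, South 1.
At 23 seats: East 6, Coastal 4, Central 3, Lowland 10, South 0.
South drops from 1 to 0.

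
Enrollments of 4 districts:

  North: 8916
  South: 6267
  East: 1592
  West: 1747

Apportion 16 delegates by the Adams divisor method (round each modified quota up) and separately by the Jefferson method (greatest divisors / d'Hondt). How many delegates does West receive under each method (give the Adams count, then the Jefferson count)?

Adams: North 7, South 5, East 2, West 2.
Jefferson: North 8, South 6, East 1, West 1.
West gets 2 under Adams and 1 under Jefferson.

2 and 1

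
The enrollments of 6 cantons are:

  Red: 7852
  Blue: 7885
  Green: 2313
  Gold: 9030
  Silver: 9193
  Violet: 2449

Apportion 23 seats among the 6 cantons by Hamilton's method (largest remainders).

Standard divisor: 38722 ÷ 23 ≈ 1683.565.
Standard quotas: Red 4.6639, Blue 4.6835, Green 1.3739, Gold 5.3636, Silver 5.4604, Violet 1.4547.
Lower quotas: Red 4, Blue 4, Green 1, Gold 5, Silver 5, Violet 1 (sum 20, leaving 3 seats).
Remainders in descending order: Blue 0.6835, Red 0.6639, Silver 0.4604, Violet 0.4547, Green 0.3739, Gold 0.3636.
Largest remainders: Blue, Red, Silver receive the extra seats.

Red 5, Blue 5, Green 1, Gold 5, Silver 6, Violet 1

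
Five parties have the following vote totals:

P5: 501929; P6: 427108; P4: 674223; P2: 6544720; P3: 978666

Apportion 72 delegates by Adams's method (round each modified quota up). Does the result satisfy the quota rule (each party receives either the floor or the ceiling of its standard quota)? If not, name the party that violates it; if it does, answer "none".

Standard quotas: P5 3.960, P6 3.369, P4 5.319, P2 51.631, P3 7.721.
Adams allocation: P5 4, P6 4, P4 6, P2 50, P3 8.
P2 has quota 51.631 (lower 51, upper 52) but receives 50 — outside the quota interval.

P2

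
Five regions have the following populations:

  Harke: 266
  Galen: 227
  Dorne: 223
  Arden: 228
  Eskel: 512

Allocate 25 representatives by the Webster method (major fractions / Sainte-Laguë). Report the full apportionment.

Standard divisor 1456/25 ≈ 58.24; standard quotas: Harke 4.567, Galen 3.898, Dorne 3.829, Arden 3.915, Eskel 8.791.
Rounding to the nearest integer gives 5, 4, 4, 4, 9 = 26 seats, so the divisor must be adjusted.
With modified divisor 60: modified quotas Harke 4.433, Galen 3.783, Dorne 3.717, Arden 3.800, Eskel 8.533.
Rounding to the nearest integer: Harke 4, Galen 4, Dorne 4, Arden 4, Eskel 9 (total 25).

Harke=4, Galen=4, Dorne=4, Arden=4, Eskel=9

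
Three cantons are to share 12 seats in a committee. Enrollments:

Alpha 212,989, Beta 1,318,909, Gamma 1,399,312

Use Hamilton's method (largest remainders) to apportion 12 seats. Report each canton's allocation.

Alpha 1, Beta 5, Gamma 6

Total 2931210; standard divisor 2931210/12 ≈ 244267.5.
Standard quotas: Alpha 0.8719, Beta 5.3994, Gamma 5.7286.
Lower quotas: Alpha 0, Beta 5, Gamma 5 (sum 10, leaving 2 seats).
Remainders in descending order: Alpha 0.8719, Gamma 0.7286, Beta 0.3994.
The surplus seats go to Alpha, Gamma.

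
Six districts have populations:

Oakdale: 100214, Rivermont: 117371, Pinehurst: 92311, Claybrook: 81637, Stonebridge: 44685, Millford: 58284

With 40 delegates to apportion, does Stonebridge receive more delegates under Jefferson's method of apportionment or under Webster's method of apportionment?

Webster

Jefferson: Oakdale 8, Rivermont 10, Pinehurst 7, Claybrook 7, Stonebridge 3, Millford 5.
Webster: Oakdale 8, Rivermont 9, Pinehurst 7, Claybrook 7, Stonebridge 4, Millford 5.
Stonebridge gets 3 under Jefferson and 4 under Webster.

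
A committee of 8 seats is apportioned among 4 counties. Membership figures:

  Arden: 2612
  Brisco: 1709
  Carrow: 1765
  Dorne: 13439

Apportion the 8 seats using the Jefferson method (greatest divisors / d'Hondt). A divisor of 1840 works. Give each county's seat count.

Arden=1, Brisco=0, Carrow=0, Dorne=7

With modified divisor 1840: modified quotas Arden 1.420, Brisco 0.929, Carrow 0.959, Dorne 7.304.
Rounding down: Arden 1, Brisco 0, Carrow 0, Dorne 7 (total 8).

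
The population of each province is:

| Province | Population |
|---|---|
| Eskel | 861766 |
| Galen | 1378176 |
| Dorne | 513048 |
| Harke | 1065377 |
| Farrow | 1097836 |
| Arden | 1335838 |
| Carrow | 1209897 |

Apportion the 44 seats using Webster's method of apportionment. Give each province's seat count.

Eskel 5; Galen 8; Dorne 3; Harke 6; Farrow 7; Arden 8; Carrow 7

Standard divisor 7461938/44 ≈ 169589.5; standard quotas: Eskel 5.081, Galen 8.127, Dorne 3.025, Harke 6.282, Farrow 6.473, Arden 7.877, Carrow 7.134.
Rounding to the nearest integer gives 5, 8, 3, 6, 6, 8, 7 = 43 seats, so the divisor must be adjusted.
With modified divisor 166400: modified quotas Eskel 5.179, Galen 8.282, Dorne 3.083, Harke 6.403, Farrow 6.598, Arden 8.028, Carrow 7.271.
Rounding to the nearest integer: Eskel 5, Galen 8, Dorne 3, Harke 6, Farrow 7, Arden 8, Carrow 7 (total 44).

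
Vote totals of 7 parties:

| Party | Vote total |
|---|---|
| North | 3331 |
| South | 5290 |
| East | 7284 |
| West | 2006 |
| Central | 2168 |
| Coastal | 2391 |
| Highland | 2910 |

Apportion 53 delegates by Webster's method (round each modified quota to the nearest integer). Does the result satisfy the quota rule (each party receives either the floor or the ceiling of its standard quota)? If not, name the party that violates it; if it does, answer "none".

none

Standard quotas: North 6.956, South 11.047, East 15.211, West 4.189, Central 4.527, Coastal 4.993, Highland 6.077.
Webster allocation: North 7, South 11, East 15, West 4, Central 5, Coastal 5, Highland 6.
Every allocation lies between the lower and upper quota.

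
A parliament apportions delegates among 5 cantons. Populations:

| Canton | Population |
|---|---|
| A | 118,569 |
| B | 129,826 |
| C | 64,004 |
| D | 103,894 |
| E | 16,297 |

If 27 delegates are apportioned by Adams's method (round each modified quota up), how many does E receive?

Standard divisor 432590/27 ≈ 16021.852; standard quotas: A 7.400, B 8.103, C 3.995, D 6.485, E 1.017.
Rounding up gives 8, 9, 4, 7, 2 = 30 seats, so the divisor must be adjusted.
With modified divisor 17100: modified quotas A 6.934, B 7.592, C 3.743, D 6.076, E 0.953.
Rounding up: A 7, B 8, C 4, D 7, E 1 (total 27).
E receives 1.

1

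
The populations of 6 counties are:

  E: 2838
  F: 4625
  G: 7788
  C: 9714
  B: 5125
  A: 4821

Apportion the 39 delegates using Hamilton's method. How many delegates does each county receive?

Standard divisor: 34911 ÷ 39 ≈ 895.154.
Standard quotas: E 3.1704, F 5.1667, G 8.7002, C 10.8518, B 5.7253, A 5.3857.
Lower quotas: E 3, F 5, G 8, C 10, B 5, A 5 (sum 36, leaving 3 seats).
Remainders in descending order: C 0.8518, B 0.7253, G 0.7002, A 0.3857, E 0.1704, F 0.1667.
Largest remainders: C, B, G receive the extra seats.

E 3, F 5, G 9, C 11, B 6, A 5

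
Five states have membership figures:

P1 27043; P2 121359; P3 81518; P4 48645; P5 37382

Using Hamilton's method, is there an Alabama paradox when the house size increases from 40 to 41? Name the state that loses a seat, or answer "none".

At 40 seats: P1 4, P2 15, P3 10, P4 6, P5 5.
At 41 seats: P1 3, P2 16, P3 11, P4 6, P5 5.
P1 drops from 4 to 3.

P1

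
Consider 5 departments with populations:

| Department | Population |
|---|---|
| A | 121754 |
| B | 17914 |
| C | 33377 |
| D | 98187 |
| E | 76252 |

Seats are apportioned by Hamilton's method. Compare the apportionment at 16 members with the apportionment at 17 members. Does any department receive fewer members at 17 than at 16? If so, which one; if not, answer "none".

C

At 16 seats: A 6, B 1, C 2, D 4, E 3.
At 17 seats: A 6, B 1, C 1, D 5, E 4.
C drops from 2 to 1.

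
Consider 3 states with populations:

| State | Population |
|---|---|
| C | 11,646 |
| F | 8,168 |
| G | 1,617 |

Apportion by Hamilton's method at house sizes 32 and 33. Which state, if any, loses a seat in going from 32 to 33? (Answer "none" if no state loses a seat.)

At 32 seats: C 17, F 12, G 3.
At 33 seats: C 18, F 13, G 2.
G drops from 3 to 2.

G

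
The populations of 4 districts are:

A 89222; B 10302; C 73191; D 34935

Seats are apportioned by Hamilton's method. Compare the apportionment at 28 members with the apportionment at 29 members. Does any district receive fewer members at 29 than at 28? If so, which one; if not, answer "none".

none

At 28 seats: A 12, B 1, C 10, D 5.
At 29 seats: A 13, B 1, C 10, D 5.
No district's allocation decreased.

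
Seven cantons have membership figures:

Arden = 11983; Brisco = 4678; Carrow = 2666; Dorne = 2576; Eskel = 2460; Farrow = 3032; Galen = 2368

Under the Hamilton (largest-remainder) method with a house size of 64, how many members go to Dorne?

Standard divisor: 29763 ÷ 64 ≈ 465.047.
Standard quotas: Arden 25.7673, Brisco 10.0592, Carrow 5.7328, Dorne 5.5392, Eskel 5.2898, Farrow 6.5198, Galen 5.0920.
Lower quotas: Arden 25, Brisco 10, Carrow 5, Dorne 5, Eskel 5, Farrow 6, Galen 5 (sum 61, leaving 3 seats).
Remainders in descending order: Arden 0.7673, Carrow 0.7328, Dorne 0.5392, Farrow 0.5198, Eskel 0.2898, Galen 0.0920, Brisco 0.0592.
The surplus seats go to Arden, Carrow, Dorne.
Dorne receives 6.

6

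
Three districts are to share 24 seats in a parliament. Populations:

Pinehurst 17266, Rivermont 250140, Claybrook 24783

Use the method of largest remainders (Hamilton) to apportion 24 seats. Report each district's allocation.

Standard divisor: 292189 ÷ 24 ≈ 12174.542.
Standard quotas: Pinehurst 1.4182, Rivermont 20.5462, Claybrook 2.0356.
Lower quotas: Pinehurst 1, Rivermont 20, Claybrook 2 (sum 23, leaving 1 seat).
Remainders in descending order: Rivermont 0.5462, Pinehurst 0.4182, Claybrook 0.0356.
Largest remainder: Rivermont receives the extra seat.

Pinehurst=1, Rivermont=21, Claybrook=2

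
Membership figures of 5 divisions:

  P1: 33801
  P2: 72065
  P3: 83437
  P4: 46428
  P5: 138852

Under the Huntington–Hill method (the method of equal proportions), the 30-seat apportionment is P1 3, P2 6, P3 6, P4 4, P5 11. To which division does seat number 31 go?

Priority for the next seat is population ÷ (√(s·(s+1))).
Priorities: P1 9757.508, P2 11119.871, P3 12874.609, P4 10381.616, P5 12085.515.
Highest priority: P3.

P3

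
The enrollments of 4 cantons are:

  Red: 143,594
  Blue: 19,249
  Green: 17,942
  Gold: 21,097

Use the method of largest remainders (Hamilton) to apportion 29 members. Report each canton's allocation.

Red 21, Blue 3, Green 2, Gold 3

Standard divisor: 201882 ÷ 29 ≈ 6961.448.
Standard quotas: Red 20.6270, Blue 2.7651, Green 2.5773, Gold 3.0305.
Lower quotas: Red 20, Blue 2, Green 2, Gold 3 (sum 27, leaving 2 seats).
Remainders in descending order: Blue 0.7651, Red 0.6270, Green 0.5773, Gold 0.0305.
Largest remainders: Blue, Red receive the extra seats.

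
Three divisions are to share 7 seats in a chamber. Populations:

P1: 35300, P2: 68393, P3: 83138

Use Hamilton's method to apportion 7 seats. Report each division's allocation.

Standard divisor: 186831 ÷ 7 ≈ 26690.143.
Standard quotas: P1 1.3226, P2 2.5625, P3 3.1149.
Lower quotas: P1 1, P2 2, P3 3 (sum 6, leaving 1 seat).
Remainders in descending order: P2 0.5625, P1 0.3226, P3 0.1149.
Largest remainder: P2 receives the extra seat.

P1: 1, P2: 3, P3: 3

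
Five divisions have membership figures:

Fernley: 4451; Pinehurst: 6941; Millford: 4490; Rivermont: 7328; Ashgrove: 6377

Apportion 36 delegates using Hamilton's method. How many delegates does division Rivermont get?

9

Standard divisor: 29587 ÷ 36 ≈ 821.861.
Standard quotas: Fernley 5.4158, Pinehurst 8.4455, Millford 5.4632, Rivermont 8.9163, Ashgrove 7.7592.
Lower quotas: Fernley 5, Pinehurst 8, Millford 5, Rivermont 8, Ashgrove 7 (sum 33, leaving 3 seats).
Remainders in descending order: Rivermont 0.9163, Ashgrove 0.7592, Millford 0.4632, Pinehurst 0.4455, Fernley 0.4158.
The surplus seats go to Rivermont, Ashgrove, Millford.
Rivermont receives 9.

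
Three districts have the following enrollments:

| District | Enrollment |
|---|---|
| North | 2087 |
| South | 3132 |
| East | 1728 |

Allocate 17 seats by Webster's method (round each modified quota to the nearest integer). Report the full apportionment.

North 5; South 8; East 4

Standard divisor 6947/17 ≈ 408.647; standard quotas: North 5.107, South 7.664, East 4.229.
Rounding to the nearest integer gives North 5, South 8, East 4 — total 17, matching the house size, so no adjustment is needed.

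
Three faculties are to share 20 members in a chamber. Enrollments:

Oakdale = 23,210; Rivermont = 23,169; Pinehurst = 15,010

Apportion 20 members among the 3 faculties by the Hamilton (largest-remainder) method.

Oakdale 8, Rivermont 7, Pinehurst 5

Standard divisor: 61389 ÷ 20 ≈ 3069.45.
Standard quotas: Oakdale 7.5616, Rivermont 7.5483, Pinehurst 4.8901.
Lower quotas: Oakdale 7, Rivermont 7, Pinehurst 4 (sum 18, leaving 2 seats).
Remainders in descending order: Pinehurst 0.8901, Oakdale 0.5616, Rivermont 0.5483.
The surplus seats go to Pinehurst, Oakdale.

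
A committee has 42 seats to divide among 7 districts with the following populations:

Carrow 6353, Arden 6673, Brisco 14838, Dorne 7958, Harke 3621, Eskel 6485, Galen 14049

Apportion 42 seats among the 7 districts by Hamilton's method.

Carrow 4, Arden 5, Brisco 10, Dorne 6, Harke 2, Eskel 5, Galen 10

The standard divisor is 59977/42 ≈ 1428.024.
Standard quotas: Carrow 4.4488, Arden 4.6729, Brisco 10.3906, Dorne 5.5727, Harke 2.5357, Eskel 4.5412, Galen 9.8381.
Lower quotas: Carrow 4, Arden 4, Brisco 10, Dorne 5, Harke 2, Eskel 4, Galen 9 (sum 38, leaving 4 seats).
Remainders in descending order: Galen 0.8381, Arden 0.6729, Dorne 0.5727, Eskel 0.5412, Harke 0.5357, Carrow 0.4488, Brisco 0.3906.
The surplus seats go to Galen, Arden, Dorne, Eskel.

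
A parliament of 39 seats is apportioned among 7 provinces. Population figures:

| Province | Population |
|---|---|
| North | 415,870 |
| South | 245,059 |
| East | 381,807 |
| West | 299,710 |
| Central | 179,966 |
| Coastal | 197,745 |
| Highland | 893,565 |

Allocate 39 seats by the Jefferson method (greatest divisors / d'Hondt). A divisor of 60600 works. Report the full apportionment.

North 6, South 4, East 6, West 4, Central 2, Coastal 3, Highland 14

With modified divisor 60600: modified quotas North 6.863, South 4.044, East 6.300, West 4.946, Central 2.970, Coastal 3.263, Highland 14.745.
Rounding down: North 6, South 4, East 6, West 4, Central 2, Coastal 3, Highland 14 (total 39).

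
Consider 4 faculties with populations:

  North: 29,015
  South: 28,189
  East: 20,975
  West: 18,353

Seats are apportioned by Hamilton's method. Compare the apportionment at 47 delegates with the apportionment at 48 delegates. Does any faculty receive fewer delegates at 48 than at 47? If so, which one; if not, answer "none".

At 47 seats: North 14, South 14, East 10, West 9.
At 48 seats: North 14, South 14, East 11, West 9.
No faculty's allocation decreased.

none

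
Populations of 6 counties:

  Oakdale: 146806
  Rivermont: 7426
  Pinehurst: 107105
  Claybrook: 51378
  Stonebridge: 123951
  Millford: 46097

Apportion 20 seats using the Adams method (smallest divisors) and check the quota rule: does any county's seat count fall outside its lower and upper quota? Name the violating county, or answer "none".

none

Standard quotas: Oakdale 6.082, Rivermont 0.308, Pinehurst 4.437, Claybrook 2.128, Stonebridge 5.135, Millford 1.910.
Adams allocation: Oakdale 6, Rivermont 1, Pinehurst 4, Claybrook 2, Stonebridge 5, Millford 2.
Every allocation lies between the lower and upper quota.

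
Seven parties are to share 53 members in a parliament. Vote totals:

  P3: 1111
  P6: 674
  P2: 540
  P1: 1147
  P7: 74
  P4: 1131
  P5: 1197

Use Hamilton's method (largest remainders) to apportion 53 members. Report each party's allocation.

Total 5874; standard divisor 5874/53 ≈ 110.83.
Standard quotas: P3 10.024, P6 6.081, P2 4.872, P1 10.349, P7 0.668, P4 10.205, P5 10.800.
Lower quotas: P3 10, P6 6, P2 4, P1 10, P7 0, P4 10, P5 10 (sum 50, leaving 3 seats).
Remainders in descending order: P2 0.872, P5 0.800, P7 0.668, P1 0.349, P4 0.205, P6 0.081, P3 0.024.
The surplus seats go to P2, P5, P7.

P3=10, P6=6, P2=5, P1=10, P7=1, P4=10, P5=11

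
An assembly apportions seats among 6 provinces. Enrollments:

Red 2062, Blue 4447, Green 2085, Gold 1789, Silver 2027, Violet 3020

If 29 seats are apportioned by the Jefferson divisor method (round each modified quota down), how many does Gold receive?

3

Standard divisor 15430/29 ≈ 532.069; standard quotas: Red 3.875, Blue 8.358, Green 3.919, Gold 3.362, Silver 3.810, Violet 5.676.
Rounding down gives 3, 8, 3, 3, 3, 5 = 25 seats, so the divisor must be adjusted.
With modified divisor 500: modified quotas Red 4.124, Blue 8.894, Green 4.170, Gold 3.578, Silver 4.054, Violet 6.040.
Rounding down: Red 4, Blue 8, Green 4, Gold 3, Silver 4, Violet 6 (total 29).
Gold receives 3.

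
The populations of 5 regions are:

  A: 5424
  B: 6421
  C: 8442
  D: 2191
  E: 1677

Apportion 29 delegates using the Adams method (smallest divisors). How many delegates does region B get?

Standard divisor 24155/29 ≈ 832.931; standard quotas: A 6.512, B 7.709, C 10.135, D 2.630, E 2.013.
Rounding up gives 7, 8, 11, 3, 3 = 32 seats, so the divisor must be adjusted.
With modified divisor 910: modified quotas A 5.960, B 7.056, C 9.277, D 2.408, E 1.843.
Rounding up: A 6, B 8, C 10, D 3, E 2 (total 29).
B receives 8.

8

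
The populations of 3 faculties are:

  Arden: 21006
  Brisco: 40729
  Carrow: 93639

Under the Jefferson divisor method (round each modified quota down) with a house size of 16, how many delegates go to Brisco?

4

Standard divisor 155374/16 ≈ 9710.875; standard quotas: Arden 2.163, Brisco 4.194, Carrow 9.643.
Rounding down gives 2, 4, 9 = 15 seats, so the divisor must be adjusted.
With modified divisor 8900: modified quotas Arden 2.360, Brisco 4.576, Carrow 10.521.
Rounding down: Arden 2, Brisco 4, Carrow 10 (total 16).
Brisco receives 4.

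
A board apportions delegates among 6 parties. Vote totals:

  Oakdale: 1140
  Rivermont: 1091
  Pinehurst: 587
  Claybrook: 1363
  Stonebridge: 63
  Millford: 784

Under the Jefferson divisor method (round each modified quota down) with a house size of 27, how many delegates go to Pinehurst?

3

Standard divisor 5028/27 ≈ 186.222; standard quotas: Oakdale 6.122, Rivermont 5.859, Pinehurst 3.152, Claybrook 7.319, Stonebridge 0.338, Millford 4.210.
Rounding down gives 6, 5, 3, 7, 0, 4 = 25 seats, so the divisor must be adjusted.
With modified divisor 167: modified quotas Oakdale 6.826, Rivermont 6.533, Pinehurst 3.515, Claybrook 8.162, Stonebridge 0.377, Millford 4.695.
Rounding down: Oakdale 6, Rivermont 6, Pinehurst 3, Claybrook 8, Stonebridge 0, Millford 4 (total 27).
Pinehurst receives 3.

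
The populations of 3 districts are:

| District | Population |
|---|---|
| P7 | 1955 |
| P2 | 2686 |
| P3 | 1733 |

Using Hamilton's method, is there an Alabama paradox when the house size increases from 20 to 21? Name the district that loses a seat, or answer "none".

At 20 seats: P7 6, P2 8, P3 6.
At 21 seats: P7 6, P2 9, P3 6.
No district's allocation decreased.

none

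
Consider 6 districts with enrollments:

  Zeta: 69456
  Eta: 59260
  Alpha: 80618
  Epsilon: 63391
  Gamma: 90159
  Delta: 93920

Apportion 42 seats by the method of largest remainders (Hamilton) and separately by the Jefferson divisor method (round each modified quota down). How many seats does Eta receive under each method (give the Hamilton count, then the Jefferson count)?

6 and 5

Hamilton: Zeta 6, Eta 6, Alpha 7, Epsilon 6, Gamma 8, Delta 9.
Jefferson: Zeta 6, Eta 5, Alpha 8, Epsilon 6, Gamma 8, Delta 9.
Eta gets 6 under Hamilton and 5 under Jefferson.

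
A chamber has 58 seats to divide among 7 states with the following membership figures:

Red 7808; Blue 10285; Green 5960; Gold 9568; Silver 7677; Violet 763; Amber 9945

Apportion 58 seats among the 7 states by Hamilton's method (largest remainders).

Total 52006; standard divisor 52006/58 ≈ 896.655.
Standard quotas: Red 8.7079, Blue 11.4704, Green 6.6469, Gold 10.6708, Silver 8.5618, Violet 0.8509, Amber 11.0912.
Lower quotas: Red 8, Blue 11, Green 6, Gold 10, Silver 8, Violet 0, Amber 11 (sum 54, leaving 4 seats).
Remainders in descending order: Violet 0.8509, Red 0.7079, Gold 0.6708, Green 0.6469, Silver 0.5618, Blue 0.4704, Amber 0.0912.
Largest remainders: Violet, Red, Gold, Green receive the extra seats.

Red 9, Blue 11, Green 7, Gold 11, Silver 8, Violet 1, Amber 11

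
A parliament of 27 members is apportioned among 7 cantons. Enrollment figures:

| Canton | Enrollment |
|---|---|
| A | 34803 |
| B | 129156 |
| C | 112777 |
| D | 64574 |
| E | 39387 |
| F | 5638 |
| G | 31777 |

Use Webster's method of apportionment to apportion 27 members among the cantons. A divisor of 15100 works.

A=2, B=9, C=7, D=4, E=3, F=0, G=2

With modified divisor 15100: modified quotas A 2.305, B 8.553, C 7.469, D 4.276, E 2.608, F 0.373, G 2.104.
Rounding to the nearest integer: A 2, B 9, C 7, D 4, E 3, F 0, G 2 (total 27).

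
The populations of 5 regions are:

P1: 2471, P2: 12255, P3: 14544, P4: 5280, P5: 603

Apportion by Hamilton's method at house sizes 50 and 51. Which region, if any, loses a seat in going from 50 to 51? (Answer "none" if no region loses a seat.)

At 50 seats: P1 4, P2 17, P3 21, P4 7, P5 1.
At 51 seats: P1 3, P2 18, P3 21, P4 8, P5 1.
P1 drops from 4 to 3.

P1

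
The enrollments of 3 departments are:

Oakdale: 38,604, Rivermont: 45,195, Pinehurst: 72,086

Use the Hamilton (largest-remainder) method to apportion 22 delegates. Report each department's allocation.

Oakdale 6; Rivermont 6; Pinehurst 10

The standard divisor is 155885/22 ≈ 7085.682.
Standard quotas: Oakdale 5.4482, Rivermont 6.3784, Pinehurst 10.1735.
Lower quotas: Oakdale 5, Rivermont 6, Pinehurst 10 (sum 21, leaving 1 seat).
Remainders in descending order: Oakdale 0.4482, Rivermont 0.3784, Pinehurst 0.1735.
Largest remainder: Oakdale receives the extra seat.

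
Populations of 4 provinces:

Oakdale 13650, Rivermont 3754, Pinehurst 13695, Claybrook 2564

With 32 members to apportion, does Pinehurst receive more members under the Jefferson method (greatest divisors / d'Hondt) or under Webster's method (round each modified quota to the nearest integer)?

Jefferson

Jefferson: Oakdale 13, Rivermont 3, Pinehurst 14, Claybrook 2.
Webster: Oakdale 13, Rivermont 4, Pinehurst 13, Claybrook 2.
Pinehurst gets 14 under Jefferson and 13 under Webster.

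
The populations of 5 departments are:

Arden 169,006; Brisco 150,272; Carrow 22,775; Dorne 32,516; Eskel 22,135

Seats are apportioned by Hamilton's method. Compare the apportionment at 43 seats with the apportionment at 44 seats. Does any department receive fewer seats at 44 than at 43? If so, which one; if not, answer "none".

At 43 seats: Arden 18, Brisco 16, Carrow 3, Dorne 4, Eskel 2.
At 44 seats: Arden 19, Brisco 17, Carrow 2, Dorne 4, Eskel 2.
Carrow drops from 3 to 2.

Carrow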